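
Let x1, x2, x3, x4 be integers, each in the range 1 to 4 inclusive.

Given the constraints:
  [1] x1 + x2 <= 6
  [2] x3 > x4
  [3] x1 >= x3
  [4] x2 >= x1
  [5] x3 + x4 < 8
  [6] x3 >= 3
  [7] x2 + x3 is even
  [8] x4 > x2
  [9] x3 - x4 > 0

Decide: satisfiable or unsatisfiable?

Unsatisfiable

Constraints 3, 4, 8, and 9 give x4 < x3, x3 ≤ x1, x1 ≤ x2, x2 < x4. Chaining: x4 < x3 ≤ x1 ≤ x2 < x4, which forces x4 < x4 — impossible.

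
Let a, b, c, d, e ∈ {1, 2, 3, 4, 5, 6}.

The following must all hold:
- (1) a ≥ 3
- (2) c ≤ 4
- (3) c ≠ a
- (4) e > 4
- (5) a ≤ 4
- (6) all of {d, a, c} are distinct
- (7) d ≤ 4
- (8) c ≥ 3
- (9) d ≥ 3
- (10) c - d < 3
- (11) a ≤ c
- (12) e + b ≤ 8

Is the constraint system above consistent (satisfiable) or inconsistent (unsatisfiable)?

Unsatisfiable

Constraints 1, 2, 5, 7, 8, and 9 confine each of d, a, c to the 2 values {3, 4}.
Constraint 6 requires all 3 of them to be distinct, but only 2 values are available — impossible by the pigeonhole principle.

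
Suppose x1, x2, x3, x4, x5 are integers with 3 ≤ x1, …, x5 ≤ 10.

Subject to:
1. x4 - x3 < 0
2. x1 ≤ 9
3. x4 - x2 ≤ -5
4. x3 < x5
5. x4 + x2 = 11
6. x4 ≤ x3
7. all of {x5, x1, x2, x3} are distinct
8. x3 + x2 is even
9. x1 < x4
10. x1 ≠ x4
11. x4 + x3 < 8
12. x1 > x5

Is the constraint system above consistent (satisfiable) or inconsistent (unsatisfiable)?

Unsatisfiable

Constraints 1, 4, 9, and 12 give x3 < x5, x5 < x1, x1 < x4, x4 < x3. Chaining: x3 < x5 < x1 < x4 < x3, which forces x3 < x3 — impossible.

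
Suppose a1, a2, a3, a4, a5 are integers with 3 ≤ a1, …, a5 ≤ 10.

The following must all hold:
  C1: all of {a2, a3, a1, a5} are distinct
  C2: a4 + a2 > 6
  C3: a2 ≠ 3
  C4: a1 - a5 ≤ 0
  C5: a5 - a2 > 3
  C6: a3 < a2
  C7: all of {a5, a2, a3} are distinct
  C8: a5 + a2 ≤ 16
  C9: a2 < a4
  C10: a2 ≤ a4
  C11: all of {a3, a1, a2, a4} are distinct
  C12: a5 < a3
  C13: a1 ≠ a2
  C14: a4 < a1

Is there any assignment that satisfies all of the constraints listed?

Unsatisfiable

Constraints 4, 6, 9, 12, and 14 give a1 ≤ a5, a5 < a3, a3 < a2, a2 < a4, a4 < a1. Chaining: a1 ≤ a5 < a3 < a2 < a4 < a1, which forces a1 < a1 — impossible.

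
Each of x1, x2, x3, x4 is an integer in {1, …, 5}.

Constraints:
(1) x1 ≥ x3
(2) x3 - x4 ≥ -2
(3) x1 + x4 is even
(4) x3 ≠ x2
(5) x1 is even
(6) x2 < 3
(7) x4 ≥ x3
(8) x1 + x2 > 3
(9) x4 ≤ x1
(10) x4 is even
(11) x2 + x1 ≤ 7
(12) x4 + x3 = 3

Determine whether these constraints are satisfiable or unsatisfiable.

Satisfiable

Try x1 = 2, x2 = 2, x3 = 1, x4 = 2.
Check constraint 2: x3 - x4 = -1; constraint 8: x1 + x2 = 4. The remaining constraints are straightforward to verify.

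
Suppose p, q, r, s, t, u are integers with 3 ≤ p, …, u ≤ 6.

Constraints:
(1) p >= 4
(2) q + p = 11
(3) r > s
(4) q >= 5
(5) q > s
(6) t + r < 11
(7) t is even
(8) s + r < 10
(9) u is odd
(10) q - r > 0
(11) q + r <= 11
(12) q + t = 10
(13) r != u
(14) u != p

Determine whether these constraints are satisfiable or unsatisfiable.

Try p = 5, q = 6, r = 5, s = 3, t = 4, u = 3.
Check constraint 2: q + p = 11; constraint 6: t + r = 9. The remaining constraints are straightforward to verify.

Satisfiable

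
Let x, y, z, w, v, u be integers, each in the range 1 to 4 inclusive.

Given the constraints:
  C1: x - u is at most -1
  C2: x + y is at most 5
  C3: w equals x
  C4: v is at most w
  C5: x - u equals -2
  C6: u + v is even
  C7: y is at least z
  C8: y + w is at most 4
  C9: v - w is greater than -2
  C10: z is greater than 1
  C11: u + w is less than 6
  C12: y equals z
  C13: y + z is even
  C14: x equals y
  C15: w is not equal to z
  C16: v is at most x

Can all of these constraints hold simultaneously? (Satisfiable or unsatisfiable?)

Unsatisfiable

From constraints 3, 12, and 14, w = x = y = z, so w = z. But constraint 15 says w ≠ z. Contradiction.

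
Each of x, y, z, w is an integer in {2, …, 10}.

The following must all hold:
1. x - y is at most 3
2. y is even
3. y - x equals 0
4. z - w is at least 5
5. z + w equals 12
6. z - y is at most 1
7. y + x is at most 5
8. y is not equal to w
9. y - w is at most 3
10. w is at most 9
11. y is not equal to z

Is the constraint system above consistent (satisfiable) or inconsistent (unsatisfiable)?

Constraints 4, 6, and 9 give z − w ≥ 5, w − y ≥ -3, y − z ≥ -1.
Adding all 3 inequalities: the left sides telescope to 0, and the right sides sum to 5 + (-3) + (-1) = 1. So 0 ≥ 1, which is false.

Unsatisfiable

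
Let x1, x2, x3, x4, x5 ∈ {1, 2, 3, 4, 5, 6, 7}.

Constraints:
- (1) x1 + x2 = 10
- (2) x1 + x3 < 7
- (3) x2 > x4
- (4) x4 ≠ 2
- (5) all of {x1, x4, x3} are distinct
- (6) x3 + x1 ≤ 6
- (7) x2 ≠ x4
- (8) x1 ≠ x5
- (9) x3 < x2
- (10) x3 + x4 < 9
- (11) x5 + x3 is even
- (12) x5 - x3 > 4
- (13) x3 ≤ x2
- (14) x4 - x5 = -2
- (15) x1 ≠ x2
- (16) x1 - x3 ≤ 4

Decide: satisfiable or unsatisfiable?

Setting (x1, x2, x3, x4, x5) = (4, 6, 1, 5, 7) satisfies everything: constraint 1: x1 + x2 = 10; constraint 2: x1 + x3 = 5; constraint 6: x3 + x1 = 5, and the others follow.

Satisfiable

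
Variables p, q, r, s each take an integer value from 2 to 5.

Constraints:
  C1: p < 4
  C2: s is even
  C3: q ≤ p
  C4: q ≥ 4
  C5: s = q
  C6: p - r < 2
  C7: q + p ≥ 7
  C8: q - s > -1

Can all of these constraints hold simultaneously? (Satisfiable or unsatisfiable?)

Unsatisfiable

From constraints 3 and 4: p ≥ q and q ≥ 4, so p ≥ 4. From constraint 1: p ≤ 3. But 3 < 4, so no value of p works.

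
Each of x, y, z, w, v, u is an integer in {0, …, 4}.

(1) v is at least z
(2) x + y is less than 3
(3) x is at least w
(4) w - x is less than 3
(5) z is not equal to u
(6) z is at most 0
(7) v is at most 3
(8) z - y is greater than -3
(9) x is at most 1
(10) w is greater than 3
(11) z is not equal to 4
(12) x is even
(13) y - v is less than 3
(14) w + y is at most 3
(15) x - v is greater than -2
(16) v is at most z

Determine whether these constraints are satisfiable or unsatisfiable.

From constraint 10: w ≥ 4. From constraints 3 and 9: w ≤ x and x ≤ 1, so w ≤ 1. But 1 < 4, so no value of w works.

Unsatisfiable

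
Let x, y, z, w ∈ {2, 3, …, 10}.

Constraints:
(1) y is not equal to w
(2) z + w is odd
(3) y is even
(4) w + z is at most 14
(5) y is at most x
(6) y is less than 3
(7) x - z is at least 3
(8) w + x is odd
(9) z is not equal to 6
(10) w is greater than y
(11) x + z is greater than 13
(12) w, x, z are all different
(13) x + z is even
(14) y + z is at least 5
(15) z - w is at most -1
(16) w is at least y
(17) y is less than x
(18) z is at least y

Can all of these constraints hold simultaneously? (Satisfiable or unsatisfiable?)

Satisfiable

One satisfying assignment is x = 9, y = 2, z = 5, w = 8.
For the less obvious constraints — constraint 4: w + z = 13; constraint 7: x - z = 4 — and the others hold by inspection.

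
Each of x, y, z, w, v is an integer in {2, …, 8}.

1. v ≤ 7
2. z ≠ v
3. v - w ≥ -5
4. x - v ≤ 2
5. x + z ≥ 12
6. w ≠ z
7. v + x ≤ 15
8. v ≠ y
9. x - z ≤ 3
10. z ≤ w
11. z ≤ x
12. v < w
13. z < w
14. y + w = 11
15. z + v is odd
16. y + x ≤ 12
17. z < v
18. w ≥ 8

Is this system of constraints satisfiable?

Satisfiable

Setting (x, y, z, w, v) = (8, 3, 5, 8, 6) satisfies everything: constraint 3: v - w = -2; constraint 4: x - v = 2; constraint 5: x + z = 13, and the others follow.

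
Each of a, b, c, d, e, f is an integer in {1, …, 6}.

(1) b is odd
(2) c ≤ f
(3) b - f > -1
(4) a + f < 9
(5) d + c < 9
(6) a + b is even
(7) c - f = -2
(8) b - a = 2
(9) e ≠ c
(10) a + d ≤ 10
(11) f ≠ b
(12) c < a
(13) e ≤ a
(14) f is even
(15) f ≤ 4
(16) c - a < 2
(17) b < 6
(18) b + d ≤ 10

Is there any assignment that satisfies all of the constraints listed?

Take a = 3, b = 5, c = 2, d = 4, e = 3, f = 4. Then constraint 3: b - f = 1; constraint 4: a + f = 7, and every other listed constraint is also met.

Satisfiable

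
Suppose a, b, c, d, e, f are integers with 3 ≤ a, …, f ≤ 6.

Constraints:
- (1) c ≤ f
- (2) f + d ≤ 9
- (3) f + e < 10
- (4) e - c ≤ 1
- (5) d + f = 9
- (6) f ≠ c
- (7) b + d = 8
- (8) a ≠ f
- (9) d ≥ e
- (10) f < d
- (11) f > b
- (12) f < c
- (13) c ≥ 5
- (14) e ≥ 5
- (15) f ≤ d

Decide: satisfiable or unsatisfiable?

From constraints 1 and 13: f ≥ c ≥ 5. From constraints 9 and 14: d ≥ e ≥ 5. Hence f + d ≥ 10. But constraint 2 requires f + d ≤ 9, and 9 < 10. Contradiction.

Unsatisfiable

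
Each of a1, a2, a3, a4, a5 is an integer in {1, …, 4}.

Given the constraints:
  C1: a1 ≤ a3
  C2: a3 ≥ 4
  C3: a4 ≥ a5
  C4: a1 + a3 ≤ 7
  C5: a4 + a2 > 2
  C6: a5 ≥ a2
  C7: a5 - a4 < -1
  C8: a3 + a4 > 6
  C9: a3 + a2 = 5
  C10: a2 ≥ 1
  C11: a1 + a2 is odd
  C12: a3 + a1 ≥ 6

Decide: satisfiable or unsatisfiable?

Take a1 = 2, a2 = 1, a3 = 4, a4 = 4, a5 = 2. Then constraint 4: a1 + a3 = 6; constraint 5: a4 + a2 = 5; constraint 7: a5 - a4 = -2, and every other listed constraint is also met.

Satisfiable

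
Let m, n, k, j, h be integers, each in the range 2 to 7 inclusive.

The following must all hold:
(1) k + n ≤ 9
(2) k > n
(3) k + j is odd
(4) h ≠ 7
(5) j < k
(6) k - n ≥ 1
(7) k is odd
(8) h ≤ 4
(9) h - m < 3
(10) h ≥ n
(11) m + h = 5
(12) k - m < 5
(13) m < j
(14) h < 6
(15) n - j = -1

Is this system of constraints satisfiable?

Satisfiable

The assignment m = 2, n = 3, k = 5, j = 4, h = 3 works:
  constraint 1 holds since k + n = 8.
  constraint 6 holds since k - n = 2.
  constraint 9 holds since h - m = 1.
The rest check out directly.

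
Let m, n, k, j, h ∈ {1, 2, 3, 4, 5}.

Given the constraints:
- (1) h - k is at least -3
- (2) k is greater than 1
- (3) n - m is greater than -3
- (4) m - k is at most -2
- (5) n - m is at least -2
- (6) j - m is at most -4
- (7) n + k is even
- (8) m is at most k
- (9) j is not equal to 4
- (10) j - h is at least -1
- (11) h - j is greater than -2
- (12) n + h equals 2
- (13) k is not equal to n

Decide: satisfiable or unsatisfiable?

Unsatisfiable

Constraints 1, 4, 6, and 10 give j − h ≥ -1, h − k ≥ -3, k − m ≥ 2, m − j ≥ 4.
Adding all 4 inequalities: the left sides telescope to 0, and the right sides sum to (-1) + (-3) + 2 + 4 = 2. So 0 ≥ 2, which is false.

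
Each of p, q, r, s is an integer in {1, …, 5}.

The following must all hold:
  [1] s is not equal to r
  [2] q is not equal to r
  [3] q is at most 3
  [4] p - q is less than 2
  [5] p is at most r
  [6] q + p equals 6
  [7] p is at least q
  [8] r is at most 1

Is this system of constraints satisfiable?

Unsatisfiable

From constraint 3: q ≤ 3. From constraints 5 and 8: p ≤ r ≤ 1. Hence q + p ≤ 4. But constraint 6 requires q + p = 6, and 6 > 4. Contradiction.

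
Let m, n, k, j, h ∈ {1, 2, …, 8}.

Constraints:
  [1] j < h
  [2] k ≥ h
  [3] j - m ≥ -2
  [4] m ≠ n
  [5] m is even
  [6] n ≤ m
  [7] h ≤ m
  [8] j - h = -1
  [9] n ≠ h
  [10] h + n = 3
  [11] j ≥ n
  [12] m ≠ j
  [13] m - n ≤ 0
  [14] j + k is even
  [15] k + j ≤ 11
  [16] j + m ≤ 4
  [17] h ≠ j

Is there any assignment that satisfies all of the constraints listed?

Unsatisfiable

Constraints 1, 7, 11, and 13 give h ≤ m, m ≤ n, n ≤ j, j < h. Chaining: h ≤ m ≤ n ≤ j < h, which forces h < h — impossible.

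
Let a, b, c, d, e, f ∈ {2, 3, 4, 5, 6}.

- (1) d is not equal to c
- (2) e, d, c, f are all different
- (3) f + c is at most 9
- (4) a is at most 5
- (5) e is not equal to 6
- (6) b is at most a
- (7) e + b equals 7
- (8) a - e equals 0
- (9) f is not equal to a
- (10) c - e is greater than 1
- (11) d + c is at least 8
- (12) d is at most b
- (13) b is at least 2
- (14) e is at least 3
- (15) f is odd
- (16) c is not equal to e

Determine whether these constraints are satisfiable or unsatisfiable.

The assignment a = 4, b = 3, c = 6, d = 2, e = 4, f = 3 works:
  constraint 3 holds since f + c = 9.
  constraint 7 holds since e + b = 7.
The rest check out directly.

Satisfiable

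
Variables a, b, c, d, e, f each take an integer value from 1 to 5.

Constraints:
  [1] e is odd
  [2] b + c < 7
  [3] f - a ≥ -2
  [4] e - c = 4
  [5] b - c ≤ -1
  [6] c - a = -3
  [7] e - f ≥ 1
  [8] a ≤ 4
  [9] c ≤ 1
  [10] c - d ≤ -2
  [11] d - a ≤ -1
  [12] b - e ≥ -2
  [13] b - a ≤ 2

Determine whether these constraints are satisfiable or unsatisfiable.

Constraints 3, 5, 7, 10, 11, and 12 give d − c ≥ 2, c − b ≥ 1, b − e ≥ -2, e − f ≥ 1, f − a ≥ -2, a − d ≥ 1.
Adding all 6 inequalities: the left sides telescope to 0, and the right sides sum to 2 + 1 + (-2) + 1 + (-2) + 1 = 1. So 0 ≥ 1, which is false.

Unsatisfiable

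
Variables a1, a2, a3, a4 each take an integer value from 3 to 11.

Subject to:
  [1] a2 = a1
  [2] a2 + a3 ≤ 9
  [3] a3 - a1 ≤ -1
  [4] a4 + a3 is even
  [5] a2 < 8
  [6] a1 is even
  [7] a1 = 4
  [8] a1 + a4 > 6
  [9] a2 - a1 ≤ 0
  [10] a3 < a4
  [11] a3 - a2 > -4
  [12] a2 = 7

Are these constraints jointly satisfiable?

Unsatisfiable

Constraint 12 fixes a2 = 7 and constraint 7 fixes a1 = 4, but constraint 1 requires a2 = a1. Since 7 ≠ 4, contradiction.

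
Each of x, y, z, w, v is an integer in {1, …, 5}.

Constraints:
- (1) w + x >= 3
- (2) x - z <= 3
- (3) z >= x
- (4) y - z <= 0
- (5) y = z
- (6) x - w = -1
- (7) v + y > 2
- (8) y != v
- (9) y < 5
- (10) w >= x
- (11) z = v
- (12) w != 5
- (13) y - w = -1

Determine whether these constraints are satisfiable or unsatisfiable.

From constraints 5 and 11, y = z = v, so y = v. But constraint 8 says y ≠ v. Contradiction.

Unsatisfiable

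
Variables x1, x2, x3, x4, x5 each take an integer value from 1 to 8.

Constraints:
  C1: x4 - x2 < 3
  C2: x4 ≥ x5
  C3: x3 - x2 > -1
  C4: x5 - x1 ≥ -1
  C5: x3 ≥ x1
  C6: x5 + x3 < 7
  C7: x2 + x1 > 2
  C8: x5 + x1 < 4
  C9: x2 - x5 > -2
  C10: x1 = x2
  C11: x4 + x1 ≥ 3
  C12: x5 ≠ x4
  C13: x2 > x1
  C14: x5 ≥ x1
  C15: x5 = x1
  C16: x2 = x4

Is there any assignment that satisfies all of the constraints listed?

From constraints 10, 15, and 16, x5 = x1 = x2 = x4, so x5 = x4. But constraint 12 says x5 ≠ x4. Contradiction.

Unsatisfiable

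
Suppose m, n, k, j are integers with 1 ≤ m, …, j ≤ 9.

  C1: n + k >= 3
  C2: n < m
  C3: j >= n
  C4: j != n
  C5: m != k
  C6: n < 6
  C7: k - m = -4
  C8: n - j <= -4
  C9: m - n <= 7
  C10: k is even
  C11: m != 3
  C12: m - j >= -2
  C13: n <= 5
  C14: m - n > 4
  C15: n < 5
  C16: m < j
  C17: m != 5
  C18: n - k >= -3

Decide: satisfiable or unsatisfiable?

Satisfiable

Try m = 6, n = 1, k = 2, j = 8.
Check constraint 1: n + k = 3; constraint 7: k - m = -4; constraint 8: n - j = -7. The remaining constraints are straightforward to verify.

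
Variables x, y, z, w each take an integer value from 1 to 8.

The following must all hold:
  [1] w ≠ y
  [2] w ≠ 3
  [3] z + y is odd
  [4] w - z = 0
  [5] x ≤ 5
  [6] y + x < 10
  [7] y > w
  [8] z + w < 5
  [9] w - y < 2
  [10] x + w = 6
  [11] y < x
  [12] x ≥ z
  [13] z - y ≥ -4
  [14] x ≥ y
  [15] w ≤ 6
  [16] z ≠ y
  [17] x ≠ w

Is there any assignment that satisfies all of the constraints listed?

Satisfiable

One satisfying assignment is x = 5, y = 2, z = 1, w = 1.
For the less obvious constraints — constraint 4: w - z = 0; constraint 6: y + x = 7 — and the others hold by inspection.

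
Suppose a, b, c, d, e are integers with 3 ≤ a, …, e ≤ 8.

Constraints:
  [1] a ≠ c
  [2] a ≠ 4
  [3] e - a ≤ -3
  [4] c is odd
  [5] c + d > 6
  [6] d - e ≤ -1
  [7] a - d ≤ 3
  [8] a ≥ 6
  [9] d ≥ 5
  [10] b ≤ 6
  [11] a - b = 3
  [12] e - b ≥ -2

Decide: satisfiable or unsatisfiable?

Constraints 3, 6, and 7 give d − a ≥ -3, a − e ≥ 3, e − d ≥ 1.
Adding all 3 inequalities: the left sides telescope to 0, and the right sides sum to (-3) + 3 + 1 = 1. So 0 ≥ 1, which is false.

Unsatisfiable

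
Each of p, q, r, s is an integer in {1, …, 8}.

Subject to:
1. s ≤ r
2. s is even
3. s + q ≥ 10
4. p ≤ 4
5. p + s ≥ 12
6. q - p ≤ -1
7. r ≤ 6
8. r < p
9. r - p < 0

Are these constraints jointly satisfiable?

From constraint 4: p ≤ 4. From constraints 1 and 7: s ≤ r ≤ 6. Hence p + s ≤ 10. But constraint 5 requires p + s ≥ 12, and 12 > 10. Contradiction.

Unsatisfiable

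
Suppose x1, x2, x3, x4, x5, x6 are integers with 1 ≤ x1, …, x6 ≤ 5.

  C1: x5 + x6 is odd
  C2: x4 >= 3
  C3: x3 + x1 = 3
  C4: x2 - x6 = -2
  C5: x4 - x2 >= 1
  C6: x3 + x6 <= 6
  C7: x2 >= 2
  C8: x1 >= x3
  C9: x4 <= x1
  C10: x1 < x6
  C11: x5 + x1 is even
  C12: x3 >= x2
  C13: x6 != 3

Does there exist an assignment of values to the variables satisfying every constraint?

From constraints 7 and 12: x3 ≥ x2 ≥ 2. From constraints 2 and 9: x1 ≥ x4 ≥ 3. Hence x3 + x1 ≥ 5. But constraint 3 requires x3 + x1 = 3, and 3 < 5. Contradiction.

Unsatisfiable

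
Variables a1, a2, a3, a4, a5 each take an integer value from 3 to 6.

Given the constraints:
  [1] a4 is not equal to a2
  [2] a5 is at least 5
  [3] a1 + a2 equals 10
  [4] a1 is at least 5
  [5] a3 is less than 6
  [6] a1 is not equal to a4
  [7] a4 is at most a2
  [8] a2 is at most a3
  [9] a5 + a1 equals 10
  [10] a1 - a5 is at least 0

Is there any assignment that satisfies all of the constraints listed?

Satisfiable

One satisfying assignment is a1 = 5, a2 = 5, a3 = 5, a4 = 3, a5 = 5.
For the less obvious constraints — constraint 3: a1 + a2 = 10; constraint 9: a5 + a1 = 10 — and the others hold by inspection.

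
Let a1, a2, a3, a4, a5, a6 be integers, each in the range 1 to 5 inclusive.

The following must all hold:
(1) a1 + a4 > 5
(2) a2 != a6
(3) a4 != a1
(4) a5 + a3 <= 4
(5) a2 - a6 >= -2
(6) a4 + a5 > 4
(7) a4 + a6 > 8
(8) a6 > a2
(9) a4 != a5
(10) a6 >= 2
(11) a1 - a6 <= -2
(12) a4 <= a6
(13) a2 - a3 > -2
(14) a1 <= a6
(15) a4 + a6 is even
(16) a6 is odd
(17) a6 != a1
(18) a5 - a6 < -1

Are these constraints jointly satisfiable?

One satisfying assignment is a1 = 2, a2 = 3, a3 = 3, a4 = 5, a5 = 1, a6 = 5.
For the less obvious constraints — constraint 1: a1 + a4 = 7; constraint 4: a5 + a3 = 4; constraint 5: a2 - a6 = -2 — and the others hold by inspection.

Satisfiable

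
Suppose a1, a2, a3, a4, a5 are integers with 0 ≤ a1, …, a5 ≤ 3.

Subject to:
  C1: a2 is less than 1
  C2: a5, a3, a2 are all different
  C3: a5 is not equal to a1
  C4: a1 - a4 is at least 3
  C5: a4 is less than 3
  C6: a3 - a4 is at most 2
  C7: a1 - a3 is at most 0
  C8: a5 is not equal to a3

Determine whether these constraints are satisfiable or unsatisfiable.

Constraints 4, 6, and 7 give a4 − a3 ≥ -2, a3 − a1 ≥ 0, a1 − a4 ≥ 3.
Adding all 3 inequalities: the left sides telescope to 0, and the right sides sum to (-2) + 0 + 3 = 1. So 0 ≥ 1, which is false.

Unsatisfiable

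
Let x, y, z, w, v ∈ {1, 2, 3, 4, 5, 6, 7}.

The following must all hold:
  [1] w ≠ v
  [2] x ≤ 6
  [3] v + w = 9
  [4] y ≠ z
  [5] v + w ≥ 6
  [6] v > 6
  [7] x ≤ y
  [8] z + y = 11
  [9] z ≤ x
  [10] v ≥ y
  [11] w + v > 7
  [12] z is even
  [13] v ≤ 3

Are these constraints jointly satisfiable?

From constraints 2 and 9: z ≤ x ≤ 6. From constraints 10 and 13: y ≤ v ≤ 3. Hence z + y ≤ 9. But constraint 8 requires z + y = 11, and 11 > 9. Contradiction.

Unsatisfiable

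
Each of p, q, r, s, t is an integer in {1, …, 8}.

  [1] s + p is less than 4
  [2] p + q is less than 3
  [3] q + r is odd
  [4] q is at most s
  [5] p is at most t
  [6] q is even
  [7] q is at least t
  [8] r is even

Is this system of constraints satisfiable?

Constraint 6 makes q even and constraint 8 makes r even, so q + r must be even. Constraint 3 says q + r is odd — contradiction.

Unsatisfiable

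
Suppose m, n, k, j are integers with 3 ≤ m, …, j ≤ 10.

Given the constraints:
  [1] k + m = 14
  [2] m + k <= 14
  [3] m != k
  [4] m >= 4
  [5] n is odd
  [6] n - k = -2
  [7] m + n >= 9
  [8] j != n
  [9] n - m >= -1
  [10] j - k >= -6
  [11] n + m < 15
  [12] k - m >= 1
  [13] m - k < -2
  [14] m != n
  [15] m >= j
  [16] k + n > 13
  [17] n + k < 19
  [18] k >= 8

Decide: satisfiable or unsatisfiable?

Take m = 5, n = 7, k = 9, j = 5. Then constraint 1: k + m = 14; constraint 2: m + k = 14; constraint 6: n - k = -2, and every other listed constraint is also met.

Satisfiable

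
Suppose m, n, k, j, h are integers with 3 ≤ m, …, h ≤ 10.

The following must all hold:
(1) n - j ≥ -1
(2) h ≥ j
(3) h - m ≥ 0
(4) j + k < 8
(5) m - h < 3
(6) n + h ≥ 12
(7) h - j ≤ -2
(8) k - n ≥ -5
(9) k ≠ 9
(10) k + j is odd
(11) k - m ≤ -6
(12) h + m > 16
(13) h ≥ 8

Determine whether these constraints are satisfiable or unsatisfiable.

Constraints 1, 3, 7, 8, and 11 give n − j ≥ -1, j − h ≥ 2, h − m ≥ 0, m − k ≥ 6, k − n ≥ -5.
Adding all 5 inequalities: the left sides telescope to 0, and the right sides sum to (-1) + 2 + 0 + 6 + (-5) = 2. So 0 ≥ 2, which is false.

Unsatisfiable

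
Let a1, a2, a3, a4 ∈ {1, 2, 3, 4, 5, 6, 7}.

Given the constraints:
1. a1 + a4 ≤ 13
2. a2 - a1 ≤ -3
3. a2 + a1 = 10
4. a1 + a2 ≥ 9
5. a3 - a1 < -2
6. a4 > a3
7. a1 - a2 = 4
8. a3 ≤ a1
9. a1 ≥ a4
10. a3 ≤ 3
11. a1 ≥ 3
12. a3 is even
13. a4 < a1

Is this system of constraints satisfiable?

Satisfiable

Setting (a1, a2, a3, a4) = (7, 3, 2, 3) satisfies everything: constraint 1: a1 + a4 = 10; constraint 2: a2 - a1 = -4, and the others follow.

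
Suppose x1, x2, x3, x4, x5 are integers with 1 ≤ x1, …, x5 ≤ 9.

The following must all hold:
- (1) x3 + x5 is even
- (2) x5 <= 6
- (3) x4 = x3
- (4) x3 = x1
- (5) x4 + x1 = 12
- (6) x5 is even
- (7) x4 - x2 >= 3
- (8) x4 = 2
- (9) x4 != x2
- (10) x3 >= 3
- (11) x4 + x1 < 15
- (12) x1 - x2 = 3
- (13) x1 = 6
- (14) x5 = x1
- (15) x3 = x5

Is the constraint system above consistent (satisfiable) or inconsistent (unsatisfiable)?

Constraint 8 fixes x4 = 2 and constraint 13 fixes x1 = 6. Constraints 3, 14, and 15 give x4 = x3 = x5 = x1, so x4 = x1. But 2 ≠ 6 — contradiction.

Unsatisfiable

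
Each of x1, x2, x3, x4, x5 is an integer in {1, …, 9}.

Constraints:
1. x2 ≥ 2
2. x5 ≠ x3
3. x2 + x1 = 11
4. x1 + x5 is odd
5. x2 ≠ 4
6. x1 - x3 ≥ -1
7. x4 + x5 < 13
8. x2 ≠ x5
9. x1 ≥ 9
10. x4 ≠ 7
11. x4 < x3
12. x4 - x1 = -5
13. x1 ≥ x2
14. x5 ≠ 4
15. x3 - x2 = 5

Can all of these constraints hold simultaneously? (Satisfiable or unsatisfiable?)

Satisfiable

Setting (x1, x2, x3, x4, x5) = (9, 2, 7, 4, 6) satisfies everything: constraint 3: x2 + x1 = 11; constraint 6: x1 - x3 = 2, and the others follow.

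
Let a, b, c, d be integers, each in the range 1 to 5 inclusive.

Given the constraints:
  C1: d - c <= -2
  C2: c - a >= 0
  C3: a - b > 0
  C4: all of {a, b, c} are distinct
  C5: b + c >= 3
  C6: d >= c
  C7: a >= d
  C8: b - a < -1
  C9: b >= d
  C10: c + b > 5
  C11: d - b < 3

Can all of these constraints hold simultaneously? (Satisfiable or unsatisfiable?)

Constraints 2, 3, 6, and 9 give a ≤ c, c ≤ d, d ≤ b, b < a. Chaining: a ≤ c ≤ d ≤ b < a, which forces a < a — impossible.

Unsatisfiable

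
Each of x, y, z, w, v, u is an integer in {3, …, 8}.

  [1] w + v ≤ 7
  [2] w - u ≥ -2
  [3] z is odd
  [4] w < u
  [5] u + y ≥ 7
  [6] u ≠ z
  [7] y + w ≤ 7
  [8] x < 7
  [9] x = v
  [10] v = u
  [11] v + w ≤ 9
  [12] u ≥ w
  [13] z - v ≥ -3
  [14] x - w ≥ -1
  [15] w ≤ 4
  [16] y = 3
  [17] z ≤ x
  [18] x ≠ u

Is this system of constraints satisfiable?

From constraints 9 and 10, x = v = u, so x = u. But constraint 18 says x ≠ u. Contradiction.

Unsatisfiable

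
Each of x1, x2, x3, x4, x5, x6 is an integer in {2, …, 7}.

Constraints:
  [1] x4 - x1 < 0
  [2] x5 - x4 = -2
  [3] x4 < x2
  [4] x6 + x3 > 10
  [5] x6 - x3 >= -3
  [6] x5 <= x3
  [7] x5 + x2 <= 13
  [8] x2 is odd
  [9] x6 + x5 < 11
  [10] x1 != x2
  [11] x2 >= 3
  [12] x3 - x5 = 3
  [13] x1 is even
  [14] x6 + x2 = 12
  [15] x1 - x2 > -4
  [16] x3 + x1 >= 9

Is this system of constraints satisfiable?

Try x1 = 6, x2 = 7, x3 = 6, x4 = 5, x5 = 3, x6 = 5.
Check constraint 1: x4 - x1 = -1; constraint 2: x5 - x4 = -2. The remaining constraints are straightforward to verify.

Satisfiable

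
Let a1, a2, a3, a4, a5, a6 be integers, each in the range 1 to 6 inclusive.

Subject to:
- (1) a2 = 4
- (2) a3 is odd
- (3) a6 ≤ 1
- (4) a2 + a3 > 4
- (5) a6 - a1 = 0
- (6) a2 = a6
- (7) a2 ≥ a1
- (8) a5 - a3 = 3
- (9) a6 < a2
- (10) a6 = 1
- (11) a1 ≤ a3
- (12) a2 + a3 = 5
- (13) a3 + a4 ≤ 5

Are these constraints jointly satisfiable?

Unsatisfiable

Constraint 1 fixes a2 = 4 and constraint 10 fixes a6 = 1, but constraint 6 requires a2 = a6. Since 4 ≠ 1, contradiction.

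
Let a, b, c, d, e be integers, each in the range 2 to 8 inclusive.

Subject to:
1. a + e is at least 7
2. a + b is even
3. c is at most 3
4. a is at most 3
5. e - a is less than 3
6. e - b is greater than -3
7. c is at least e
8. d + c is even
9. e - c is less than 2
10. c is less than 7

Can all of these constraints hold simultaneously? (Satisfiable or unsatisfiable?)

Unsatisfiable

From constraint 4: a ≤ 3. From constraints 3 and 7: e ≤ c ≤ 3. Hence a + e ≤ 6. But constraint 1 requires a + e ≥ 7, and 7 > 6. Contradiction.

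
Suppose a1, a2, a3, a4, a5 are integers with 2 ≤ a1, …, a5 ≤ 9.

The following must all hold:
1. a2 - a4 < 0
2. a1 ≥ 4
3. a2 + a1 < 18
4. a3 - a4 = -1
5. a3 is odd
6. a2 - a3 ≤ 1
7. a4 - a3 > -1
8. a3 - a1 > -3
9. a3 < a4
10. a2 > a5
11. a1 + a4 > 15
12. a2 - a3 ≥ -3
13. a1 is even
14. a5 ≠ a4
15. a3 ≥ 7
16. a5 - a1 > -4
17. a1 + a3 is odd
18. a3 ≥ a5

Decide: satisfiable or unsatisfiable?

One satisfying assignment is a1 = 8, a2 = 7, a3 = 7, a4 = 8, a5 = 5.
For the less obvious constraints — constraint 1: a2 - a4 = -1; constraint 3: a2 + a1 = 15 — and the others hold by inspection.

Satisfiable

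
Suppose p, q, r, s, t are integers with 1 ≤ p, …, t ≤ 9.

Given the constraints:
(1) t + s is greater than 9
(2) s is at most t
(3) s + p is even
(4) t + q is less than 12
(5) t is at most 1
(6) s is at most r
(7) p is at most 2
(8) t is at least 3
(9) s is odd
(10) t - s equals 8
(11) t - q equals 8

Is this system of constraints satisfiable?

From constraint 8: t ≥ 3. From constraint 5: t ≤ 1. But 1 < 3, so no value of t works.

Unsatisfiable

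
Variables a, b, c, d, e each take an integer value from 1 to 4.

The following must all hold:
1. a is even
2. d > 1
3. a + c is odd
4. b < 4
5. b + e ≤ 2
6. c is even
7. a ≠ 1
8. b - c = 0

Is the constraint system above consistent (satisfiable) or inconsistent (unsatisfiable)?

Unsatisfiable

Constraint 1 makes a even and constraint 6 makes c even, so a + c must be even. Constraint 3 says a + c is odd — contradiction.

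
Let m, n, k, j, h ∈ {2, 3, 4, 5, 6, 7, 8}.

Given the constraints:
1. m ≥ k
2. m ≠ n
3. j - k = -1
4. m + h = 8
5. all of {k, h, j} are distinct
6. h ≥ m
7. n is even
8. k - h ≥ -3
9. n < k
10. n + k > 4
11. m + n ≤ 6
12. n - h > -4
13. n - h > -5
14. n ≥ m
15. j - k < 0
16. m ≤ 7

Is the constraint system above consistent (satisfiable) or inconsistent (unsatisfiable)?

Constraints 1, 9, and 14 give k ≤ m, m ≤ n, n < k. Chaining: k ≤ m ≤ n < k, which forces k < k — impossible.

Unsatisfiable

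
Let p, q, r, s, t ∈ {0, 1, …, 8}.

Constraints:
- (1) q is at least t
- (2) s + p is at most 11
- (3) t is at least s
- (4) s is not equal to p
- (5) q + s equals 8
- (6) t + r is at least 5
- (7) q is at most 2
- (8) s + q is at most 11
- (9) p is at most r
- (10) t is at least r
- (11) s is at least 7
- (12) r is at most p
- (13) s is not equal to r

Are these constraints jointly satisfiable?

Unsatisfiable

From constraints 3 and 11: t ≥ s and s ≥ 7, so t ≥ 7. From constraints 1 and 7: t ≤ q and q ≤ 2, so t ≤ 2. But 2 < 7, so no value of t works.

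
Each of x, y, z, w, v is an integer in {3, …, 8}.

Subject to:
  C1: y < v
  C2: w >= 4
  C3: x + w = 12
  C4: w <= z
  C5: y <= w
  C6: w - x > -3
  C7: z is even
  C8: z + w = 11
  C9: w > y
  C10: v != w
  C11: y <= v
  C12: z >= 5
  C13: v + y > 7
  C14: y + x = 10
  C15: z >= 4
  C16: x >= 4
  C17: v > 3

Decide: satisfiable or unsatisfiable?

Satisfiable

Setting (x, y, z, w, v) = (7, 3, 6, 5, 6) satisfies everything: constraint 3: x + w = 12; constraint 6: w - x = -2; constraint 8: z + w = 11, and the others follow.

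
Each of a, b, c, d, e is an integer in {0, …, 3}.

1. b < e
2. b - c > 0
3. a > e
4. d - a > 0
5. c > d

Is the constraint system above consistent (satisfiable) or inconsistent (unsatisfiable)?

Unsatisfiable

Constraints 1, 2, 3, 4, and 5 give e < a, a < d, d < c, c < b, b < e. Chaining: e < a < d < c < b < e, which forces e < e — impossible.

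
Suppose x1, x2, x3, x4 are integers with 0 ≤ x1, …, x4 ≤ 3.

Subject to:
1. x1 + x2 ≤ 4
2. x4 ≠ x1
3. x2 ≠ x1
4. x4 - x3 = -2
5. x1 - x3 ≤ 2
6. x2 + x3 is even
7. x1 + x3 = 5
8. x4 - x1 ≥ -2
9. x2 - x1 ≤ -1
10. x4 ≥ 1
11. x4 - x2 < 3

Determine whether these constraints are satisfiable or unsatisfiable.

Setting (x1, x2, x3, x4) = (2, 1, 3, 1) satisfies everything: constraint 1: x1 + x2 = 3; constraint 4: x4 - x3 = -2; constraint 5: x1 - x3 = -1, and the others follow.

Satisfiable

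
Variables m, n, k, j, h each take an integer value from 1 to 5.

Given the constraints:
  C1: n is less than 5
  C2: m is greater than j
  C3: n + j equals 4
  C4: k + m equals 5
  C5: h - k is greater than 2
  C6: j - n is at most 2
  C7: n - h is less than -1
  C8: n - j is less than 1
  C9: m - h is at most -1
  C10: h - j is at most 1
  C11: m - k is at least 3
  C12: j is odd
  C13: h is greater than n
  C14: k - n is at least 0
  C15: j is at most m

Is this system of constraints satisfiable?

Constraints 6, 9, 10, 11, and 14 give n − j ≥ -2, j − h ≥ -1, h − m ≥ 1, m − k ≥ 3, k − n ≥ 0.
Adding all 5 inequalities: the left sides telescope to 0, and the right sides sum to (-2) + (-1) + 1 + 3 + 0 = 1. So 0 ≥ 1, which is false.

Unsatisfiable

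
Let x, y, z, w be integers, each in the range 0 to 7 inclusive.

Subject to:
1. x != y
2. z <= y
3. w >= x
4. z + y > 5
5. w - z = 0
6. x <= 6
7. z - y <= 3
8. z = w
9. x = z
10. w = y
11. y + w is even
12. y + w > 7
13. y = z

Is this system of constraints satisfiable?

Unsatisfiable

From constraints 8, 9, and 10, x = z = w = y, so x = y. But constraint 1 says x ≠ y. Contradiction.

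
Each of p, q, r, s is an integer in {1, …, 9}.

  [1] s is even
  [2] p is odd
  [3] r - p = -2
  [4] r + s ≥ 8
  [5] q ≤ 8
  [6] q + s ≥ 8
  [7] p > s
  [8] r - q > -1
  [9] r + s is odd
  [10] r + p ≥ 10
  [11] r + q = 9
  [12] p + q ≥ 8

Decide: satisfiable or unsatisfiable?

Try p = 7, q = 4, r = 5, s = 6.
Check constraint 3: r - p = -2; constraint 4: r + s = 11; constraint 6: q + s = 10. The remaining constraints are straightforward to verify.

Satisfiable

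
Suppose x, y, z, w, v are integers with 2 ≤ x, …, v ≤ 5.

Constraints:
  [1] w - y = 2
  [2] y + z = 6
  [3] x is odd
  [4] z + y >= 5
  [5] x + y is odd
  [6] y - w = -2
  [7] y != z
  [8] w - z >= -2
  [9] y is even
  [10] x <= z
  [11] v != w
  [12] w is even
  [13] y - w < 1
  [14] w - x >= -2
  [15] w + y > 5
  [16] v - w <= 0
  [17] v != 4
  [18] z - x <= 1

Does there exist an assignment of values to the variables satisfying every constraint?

One satisfying assignment is x = 3, y = 2, z = 4, w = 4, v = 2.
For the less obvious constraints — constraint 1: w - y = 2; constraint 2: y + z = 6 — and the others hold by inspection.

Satisfiable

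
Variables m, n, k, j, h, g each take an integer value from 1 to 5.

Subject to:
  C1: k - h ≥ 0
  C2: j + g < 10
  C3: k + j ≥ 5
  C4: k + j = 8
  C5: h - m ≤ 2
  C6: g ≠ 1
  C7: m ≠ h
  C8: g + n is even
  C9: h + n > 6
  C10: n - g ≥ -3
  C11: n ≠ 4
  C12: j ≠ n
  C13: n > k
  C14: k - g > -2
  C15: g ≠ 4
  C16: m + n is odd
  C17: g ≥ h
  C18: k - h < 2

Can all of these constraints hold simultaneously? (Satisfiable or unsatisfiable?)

Satisfiable

The assignment m = 2, n = 5, k = 4, j = 4, h = 4, g = 5 works:
  constraint 1 holds since k - h = 0.
  constraint 2 holds since j + g = 9.
The rest check out directly.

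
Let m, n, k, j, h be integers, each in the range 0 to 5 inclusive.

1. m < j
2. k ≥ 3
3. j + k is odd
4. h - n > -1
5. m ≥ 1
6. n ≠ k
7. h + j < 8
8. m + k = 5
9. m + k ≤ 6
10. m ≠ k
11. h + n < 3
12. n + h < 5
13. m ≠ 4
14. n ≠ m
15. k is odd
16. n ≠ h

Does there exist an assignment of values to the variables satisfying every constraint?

Satisfiable

Setting (m, n, k, j, h) = (2, 0, 3, 4, 2) satisfies everything: constraint 4: h - n = 2; constraint 7: h + j = 6, and the others follow.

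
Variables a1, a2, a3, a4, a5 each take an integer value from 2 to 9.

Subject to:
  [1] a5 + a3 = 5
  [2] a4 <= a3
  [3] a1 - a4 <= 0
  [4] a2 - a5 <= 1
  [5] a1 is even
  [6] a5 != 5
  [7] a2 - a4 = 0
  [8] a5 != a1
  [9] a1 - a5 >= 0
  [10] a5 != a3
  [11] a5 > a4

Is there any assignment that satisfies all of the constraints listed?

Constraints 3, 9, and 11 give a5 ≤ a1, a1 ≤ a4, a4 < a5. Chaining: a5 ≤ a1 ≤ a4 < a5, which forces a5 < a5 — impossible.

Unsatisfiable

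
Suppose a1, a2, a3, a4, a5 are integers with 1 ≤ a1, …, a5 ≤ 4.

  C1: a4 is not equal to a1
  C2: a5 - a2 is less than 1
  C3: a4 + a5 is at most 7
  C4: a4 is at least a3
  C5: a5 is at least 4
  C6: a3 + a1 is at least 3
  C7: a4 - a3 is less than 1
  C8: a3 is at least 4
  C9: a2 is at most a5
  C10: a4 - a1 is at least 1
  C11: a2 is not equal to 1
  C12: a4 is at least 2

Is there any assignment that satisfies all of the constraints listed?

From constraints 4 and 8: a4 ≥ a3 ≥ 4. From constraint 5: a5 ≥ 4. Hence a4 + a5 ≥ 8. But constraint 3 requires a4 + a5 ≤ 7, and 7 < 8. Contradiction.

Unsatisfiable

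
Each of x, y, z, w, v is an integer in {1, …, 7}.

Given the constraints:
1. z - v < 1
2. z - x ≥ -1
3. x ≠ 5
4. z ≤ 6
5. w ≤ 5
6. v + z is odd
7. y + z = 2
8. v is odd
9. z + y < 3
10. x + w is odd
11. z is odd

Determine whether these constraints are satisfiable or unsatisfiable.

Constraint 8 makes v odd and constraint 11 makes z odd, so v + z must be even. Constraint 6 says v + z is odd — contradiction.

Unsatisfiable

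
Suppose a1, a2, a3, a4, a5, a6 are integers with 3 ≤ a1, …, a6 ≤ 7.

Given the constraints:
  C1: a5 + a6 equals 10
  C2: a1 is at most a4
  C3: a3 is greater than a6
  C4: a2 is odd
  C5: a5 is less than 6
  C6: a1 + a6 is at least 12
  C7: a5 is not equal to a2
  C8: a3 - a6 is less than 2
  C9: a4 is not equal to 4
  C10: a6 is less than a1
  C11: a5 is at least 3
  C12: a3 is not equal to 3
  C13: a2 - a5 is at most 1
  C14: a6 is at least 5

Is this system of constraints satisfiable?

Satisfiable

Try a1 = 7, a2 = 3, a3 = 7, a4 = 7, a5 = 4, a6 = 6.
Check constraint 1: a5 + a6 = 10; constraint 6: a1 + a6 = 13; constraint 8: a3 - a6 = 1. The remaining constraints are straightforward to verify.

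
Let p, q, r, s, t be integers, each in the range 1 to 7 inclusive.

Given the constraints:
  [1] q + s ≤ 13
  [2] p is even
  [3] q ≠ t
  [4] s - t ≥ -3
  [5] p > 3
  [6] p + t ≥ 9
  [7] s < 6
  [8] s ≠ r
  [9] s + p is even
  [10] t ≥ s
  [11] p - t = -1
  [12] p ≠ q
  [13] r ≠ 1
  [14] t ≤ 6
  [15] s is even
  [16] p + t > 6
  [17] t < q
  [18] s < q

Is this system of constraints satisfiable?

Satisfiable

One satisfying assignment is p = 4, q = 7, r = 6, s = 4, t = 5.
For the less obvious constraints — constraint 1: q + s = 11; constraint 4: s - t = -1; constraint 6: p + t = 9 — and the others hold by inspection.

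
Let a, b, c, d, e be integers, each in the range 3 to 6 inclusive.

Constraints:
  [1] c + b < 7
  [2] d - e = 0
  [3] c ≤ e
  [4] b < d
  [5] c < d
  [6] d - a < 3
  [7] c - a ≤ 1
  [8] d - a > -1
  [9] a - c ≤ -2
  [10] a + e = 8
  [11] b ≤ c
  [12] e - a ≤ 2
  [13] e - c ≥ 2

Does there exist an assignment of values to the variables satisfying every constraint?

Constraints 9, 12, and 13 give a − e ≥ -2, e − c ≥ 2, c − a ≥ 2.
Adding all 3 inequalities: the left sides telescope to 0, and the right sides sum to (-2) + 2 + 2 = 2. So 0 ≥ 2, which is false.

Unsatisfiable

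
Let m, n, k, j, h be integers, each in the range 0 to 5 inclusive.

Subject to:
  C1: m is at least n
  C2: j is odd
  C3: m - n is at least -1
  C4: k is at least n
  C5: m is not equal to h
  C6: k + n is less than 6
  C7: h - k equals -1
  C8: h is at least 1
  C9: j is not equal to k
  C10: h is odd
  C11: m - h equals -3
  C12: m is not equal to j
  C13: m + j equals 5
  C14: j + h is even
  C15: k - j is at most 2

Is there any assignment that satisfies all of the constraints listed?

Take m = 0, n = 0, k = 4, j = 5, h = 3. Then constraint 3: m - n = 0; constraint 6: k + n = 4, and every other listed constraint is also met.

Satisfiable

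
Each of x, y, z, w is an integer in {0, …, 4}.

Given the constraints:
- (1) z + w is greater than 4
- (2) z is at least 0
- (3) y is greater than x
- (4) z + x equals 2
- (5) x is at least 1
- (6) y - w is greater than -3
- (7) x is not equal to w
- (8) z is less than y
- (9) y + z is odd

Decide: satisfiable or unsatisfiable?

Satisfiable

One satisfying assignment is x = 1, y = 2, z = 1, w = 4.
For the less obvious constraints — constraint 1: z + w = 5; constraint 4: z + x = 2; constraint 6: y - w = -2 — and the others hold by inspection.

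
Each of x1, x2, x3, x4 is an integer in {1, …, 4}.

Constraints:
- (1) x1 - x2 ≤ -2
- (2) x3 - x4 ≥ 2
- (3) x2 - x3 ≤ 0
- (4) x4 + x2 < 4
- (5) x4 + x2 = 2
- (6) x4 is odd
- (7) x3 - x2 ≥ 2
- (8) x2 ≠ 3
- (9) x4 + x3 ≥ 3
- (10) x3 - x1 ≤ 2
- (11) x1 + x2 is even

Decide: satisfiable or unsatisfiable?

Constraints 1, 7, and 10 give x2 − x1 ≥ 2, x1 − x3 ≥ -2, x3 − x2 ≥ 2.
Adding all 3 inequalities: the left sides telescope to 0, and the right sides sum to 2 + (-2) + 2 = 2. So 0 ≥ 2, which is false.

Unsatisfiable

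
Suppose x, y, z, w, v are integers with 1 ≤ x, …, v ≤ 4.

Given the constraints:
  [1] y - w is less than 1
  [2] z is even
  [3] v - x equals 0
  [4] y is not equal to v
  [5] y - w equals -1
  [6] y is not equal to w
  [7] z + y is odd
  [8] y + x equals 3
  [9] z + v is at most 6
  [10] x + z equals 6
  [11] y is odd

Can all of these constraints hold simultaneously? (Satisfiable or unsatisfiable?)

Satisfiable

Setting (x, y, z, w, v) = (2, 1, 4, 2, 2) satisfies everything: constraint 1: y - w = -1; constraint 3: v - x = 0; constraint 5: y - w = -1, and the others follow.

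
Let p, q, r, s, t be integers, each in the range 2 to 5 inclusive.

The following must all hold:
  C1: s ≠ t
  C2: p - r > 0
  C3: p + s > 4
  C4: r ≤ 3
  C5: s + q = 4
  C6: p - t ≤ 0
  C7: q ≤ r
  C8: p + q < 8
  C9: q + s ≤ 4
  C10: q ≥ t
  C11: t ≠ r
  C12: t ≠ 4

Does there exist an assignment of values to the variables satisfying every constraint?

Unsatisfiable

Constraints 2, 6, 7, and 10 give t ≤ q, q ≤ r, r < p, p ≤ t. Chaining: t ≤ q ≤ r < p ≤ t, which forces t < t — impossible.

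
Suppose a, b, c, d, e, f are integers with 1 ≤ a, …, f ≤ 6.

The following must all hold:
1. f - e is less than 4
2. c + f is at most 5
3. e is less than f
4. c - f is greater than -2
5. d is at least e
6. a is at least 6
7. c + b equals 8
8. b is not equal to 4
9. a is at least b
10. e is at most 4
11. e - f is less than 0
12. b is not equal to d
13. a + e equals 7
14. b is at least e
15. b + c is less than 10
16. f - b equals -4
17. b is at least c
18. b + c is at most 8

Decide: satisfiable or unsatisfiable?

Satisfiable

Take a = 6, b = 6, c = 2, d = 2, e = 1, f = 2. Then constraint 1: f - e = 1; constraint 2: c + f = 4, and every other listed constraint is also met.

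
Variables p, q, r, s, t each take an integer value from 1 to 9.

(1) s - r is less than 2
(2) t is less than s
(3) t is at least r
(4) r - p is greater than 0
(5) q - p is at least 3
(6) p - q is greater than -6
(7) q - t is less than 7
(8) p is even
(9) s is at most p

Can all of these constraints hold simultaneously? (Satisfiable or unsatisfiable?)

Unsatisfiable

Constraints 2, 3, 4, and 9 give r ≤ t, t < s, s ≤ p, p < r. Chaining: r ≤ t < s ≤ p < r, which forces r < r — impossible.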